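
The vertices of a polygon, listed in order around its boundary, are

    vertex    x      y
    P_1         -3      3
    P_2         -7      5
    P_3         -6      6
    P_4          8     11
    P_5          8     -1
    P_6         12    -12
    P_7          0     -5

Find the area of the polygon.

Cross-terms: 6, -12, -114, -96, -84, -60, -15  ⇒  Σ = -375
Area = |Σ|/2 = 187.5.

187.5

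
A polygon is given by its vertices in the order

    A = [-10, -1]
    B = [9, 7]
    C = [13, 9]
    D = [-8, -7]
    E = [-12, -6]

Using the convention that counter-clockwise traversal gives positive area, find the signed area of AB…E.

-87

Apply the shoelace formula: 2A = Σ (x_i·y_{i+1} − x_{i+1}·y_i), indices taken mod 5.
Σ = (-61) + (-10) + (-19) + (-36) + (-48) = -174
Signed area = Σ/2 = -87 (negative ⇒ clockwise traversal).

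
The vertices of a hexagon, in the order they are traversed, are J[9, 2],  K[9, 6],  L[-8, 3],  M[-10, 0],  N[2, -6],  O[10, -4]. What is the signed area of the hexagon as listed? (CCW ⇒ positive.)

154.5

Σ = (36) + (75) + (30) + (60) + (52) + (56) = 309
Signed area = Σ/2 = 154.5 (positive ⇒ counter-clockwise traversal).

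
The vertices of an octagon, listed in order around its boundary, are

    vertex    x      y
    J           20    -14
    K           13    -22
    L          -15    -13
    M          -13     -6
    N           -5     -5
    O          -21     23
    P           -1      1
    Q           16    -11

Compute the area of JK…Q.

514

Apply the shoelace (surveyor's) formula: 2A = Σ (x_i·y_{i+1} − x_{i+1}·y_i), indices taken mod 8.
Σ = (-258) + (-499) + (-79) + (35) + (-220) + (2) + (-5) + (-4) = -1028
Area = |Σ|/2 = 514.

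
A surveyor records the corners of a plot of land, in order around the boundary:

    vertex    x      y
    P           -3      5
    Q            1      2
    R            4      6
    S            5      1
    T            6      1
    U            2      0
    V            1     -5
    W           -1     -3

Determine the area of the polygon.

Σ = (-11) + (-2) + (-26) + (-1) + (-2) + (-10) + (-8) + (-14) = -74
Area = |Σ|/2 = 37.

37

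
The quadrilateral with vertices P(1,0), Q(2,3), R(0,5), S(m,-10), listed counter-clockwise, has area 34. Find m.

The doubled signed area Σ (x_i y_{i+1} − x_{i+1} y_i) is linear in m.
With m=0 it equals 23; the coefficient of m is -5 (from the two edges through S).
So -5·m + 23 = 2·34 = 68 ⇒ m = -9.

-9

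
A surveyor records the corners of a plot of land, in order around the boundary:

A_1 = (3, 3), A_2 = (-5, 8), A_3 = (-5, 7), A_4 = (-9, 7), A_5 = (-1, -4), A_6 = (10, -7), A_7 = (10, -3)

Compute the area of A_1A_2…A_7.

Apply Gauss's area formula: 2A = Σ (x_i·y_{i+1} − x_{i+1}·y_i), indices taken mod 7.
Cross-terms: 39, 5, 28, 43, 47, 40, 39  ⇒  Σ = 241
Area = |Σ|/2 = 120.5.

120.5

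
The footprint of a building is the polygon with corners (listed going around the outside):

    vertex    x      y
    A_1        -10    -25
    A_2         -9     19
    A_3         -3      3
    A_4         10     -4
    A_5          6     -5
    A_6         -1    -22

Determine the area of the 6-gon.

Apply the shoelace formula: 2A = Σ (x_i·y_{i+1} − x_{i+1}·y_i), indices taken mod 6.
A_1→A_2: (-10)(19) − (-9)(-25) = -415
A_2→A_3: (-9)(3) − (-3)(19) = 30
A_3→A_4: (-3)(-4) − (10)(3) = -18
A_4→A_5: (10)(-5) − (6)(-4) = -26
A_5→A_6: (6)(-22) − (-1)(-5) = -137
A_6→A_1: (-1)(-25) − (-10)(-22) = -195
Σ = -761
Area = |Σ|/2 = 380.5.

380.5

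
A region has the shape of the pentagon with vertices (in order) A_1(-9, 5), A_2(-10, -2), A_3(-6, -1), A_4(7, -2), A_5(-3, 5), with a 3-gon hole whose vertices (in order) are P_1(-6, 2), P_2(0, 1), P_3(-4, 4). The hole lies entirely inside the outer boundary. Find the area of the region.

Outer boundary:
Apply the surveyor's formula: 2A = Σ (x_i·y_{i+1} − x_{i+1}·y_i), indices taken mod 5.
A_1→A_2: (-9)(-2) − (-10)(5) = 68
A_2→A_3: (-10)(-1) − (-6)(-2) = -2
A_3→A_4: (-6)(-2) − (7)(-1) = 19
A_4→A_5: (7)(5) − (-3)(-2) = 29
A_5→A_1: (-3)(5) − (-9)(5) = 30
Σ = 144
Area = |Σ|/2 = 72.
Hole:
P_1→P_2: (-6)(1) − (0)(2) = -6
P_2→P_3: (0)(4) − (-4)(1) = 4
P_3→P_1: (-4)(2) − (-6)(4) = 16
Σ = 14
Area = |Σ|/2 = 7.
Net area = 72 − 7 = 65.

65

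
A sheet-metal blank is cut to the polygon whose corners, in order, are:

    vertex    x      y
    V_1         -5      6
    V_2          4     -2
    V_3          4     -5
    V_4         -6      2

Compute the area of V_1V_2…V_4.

37

Apply the shoelace (surveyor's) formula: 2A = Σ (x_i·y_{i+1} − x_{i+1}·y_i), indices taken mod 4.
Cross-terms: -14, -12, -22, -26  ⇒  Σ = -74
Area = |Σ|/2 = 37.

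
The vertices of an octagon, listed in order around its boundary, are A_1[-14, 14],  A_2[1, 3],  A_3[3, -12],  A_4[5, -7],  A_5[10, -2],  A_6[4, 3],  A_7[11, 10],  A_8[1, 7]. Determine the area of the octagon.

123

Cross-terms: -56, -21, 39, 60, 38, 7, 67, 112  ⇒  Σ = 246
Area = |Σ|/2 = 123.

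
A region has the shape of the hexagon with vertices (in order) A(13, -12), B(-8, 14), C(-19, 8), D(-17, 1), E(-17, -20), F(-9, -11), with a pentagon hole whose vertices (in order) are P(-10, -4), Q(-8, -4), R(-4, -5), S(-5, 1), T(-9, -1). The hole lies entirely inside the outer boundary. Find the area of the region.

488.5

Outer boundary:
Apply the shoelace (surveyor's) formula: 2A = Σ (x_i·y_{i+1} − x_{i+1}·y_i), indices taken mod 6.
Σ = (86) + (202) + (117) + (357) + (7) + (251) = 1020
Area = |Σ|/2 = 510.
Hole:
Σ = (8) + (24) + (-29) + (14) + (26) = 43
Area = |Σ|/2 = 21.5.
Net area = 510 − 21.5 = 488.5.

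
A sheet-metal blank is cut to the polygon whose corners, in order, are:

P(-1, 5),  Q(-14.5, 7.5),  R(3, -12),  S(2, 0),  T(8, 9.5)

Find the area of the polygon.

154.5

Apply Gauss's area formula: 2A = Σ (x_i·y_{i+1} − x_{i+1}·y_i), indices taken mod 5.
P→Q: (-1)(7.5) − (-14.5)(5) = 65
Q→R: (-14.5)(-12) − (3)(7.5) = 151.5
R→S: (3)(0) − (2)(-12) = 24
S→T: (2)(9.5) − (8)(0) = 19
T→P: (8)(5) − (-1)(9.5) = 49.5
Σ = 309
Area = |Σ|/2 = 154.5.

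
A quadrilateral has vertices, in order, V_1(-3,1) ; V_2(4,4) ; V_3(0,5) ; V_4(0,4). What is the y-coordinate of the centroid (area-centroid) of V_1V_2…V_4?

Apply the shoelace formula. First the cross-terms c_i = x_i·y_{i+1} − x_{i+1}·y_i:
  -16, 20, 0, 12  ⇒  2A = 16, A = 8.
Then Σ (y_i + y_{i+1})·c_i = 160, so ȳ = 160 / (6·8) = 10/3.

10/3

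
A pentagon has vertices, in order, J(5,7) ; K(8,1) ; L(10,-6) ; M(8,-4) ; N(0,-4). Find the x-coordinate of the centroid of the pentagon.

573/113

Apply the shoelace formula. First the cross-terms c_i = x_i·y_{i+1} − x_{i+1}·y_i:
  -51, -58, 8, -32, 20  ⇒  2A = -113, A = -56.5.
Then Σ (x_i + x_{i+1})·c_i = -1719, so x̄ = -1719 / (6·(-56.5)) = 573/113.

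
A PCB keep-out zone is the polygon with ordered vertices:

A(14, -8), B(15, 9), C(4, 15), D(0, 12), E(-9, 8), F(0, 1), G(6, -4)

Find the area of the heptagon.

Apply the surveyor's formula: 2A = Σ (x_i·y_{i+1} − x_{i+1}·y_i), indices taken mod 7.
A→B: (14)(9) − (15)(-8) = 246
B→C: (15)(15) − (4)(9) = 189
C→D: (4)(12) − (0)(15) = 48
D→E: (0)(8) − (-9)(12) = 108
E→F: (-9)(1) − (0)(8) = -9
F→G: (0)(-4) − (6)(1) = -6
G→A: (6)(-8) − (14)(-4) = 8
Σ = 584
Area = |Σ|/2 = 292.

292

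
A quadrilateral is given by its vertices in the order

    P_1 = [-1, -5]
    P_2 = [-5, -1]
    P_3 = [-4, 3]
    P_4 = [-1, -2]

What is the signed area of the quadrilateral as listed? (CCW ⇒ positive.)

Apply Gauss's area formula: 2A = Σ (x_i·y_{i+1} − x_{i+1}·y_i), indices taken mod 4.
Σ = (-24) + (-19) + (11) + (3) = -29
Signed area = Σ/2 = -14.5 (negative ⇒ clockwise traversal).

-14.5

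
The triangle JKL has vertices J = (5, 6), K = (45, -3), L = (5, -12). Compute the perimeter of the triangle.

100

|JK| = √((40)² + (-9)²) = √1681 = 41
|KL| = √((-40)² + (-9)²) = √1681 = 41
|LJ| = √((0)² + (18)²) = √324 = 18
Perimeter = 41 + 41 + 18 = 100.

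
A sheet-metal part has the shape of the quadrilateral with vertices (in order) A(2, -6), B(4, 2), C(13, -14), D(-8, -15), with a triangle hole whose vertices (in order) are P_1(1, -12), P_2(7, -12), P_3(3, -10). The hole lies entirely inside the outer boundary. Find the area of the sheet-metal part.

Outer boundary:
Apply Gauss's area formula: 2A = Σ (x_i·y_{i+1} − x_{i+1}·y_i), indices taken mod 4.
Cross-terms: 28, -82, -307, 78  ⇒  Σ = -283
Area = |Σ|/2 = 141.5.
Hole:
Apply Gauss's area formula: 2A = Σ (x_i·y_{i+1} − x_{i+1}·y_i), indices taken mod 3.
Σ = (72) + (-34) + (-26) = 12
Area = |Σ|/2 = 6.
Net area = 141.5 − 6 = 135.5.

135.5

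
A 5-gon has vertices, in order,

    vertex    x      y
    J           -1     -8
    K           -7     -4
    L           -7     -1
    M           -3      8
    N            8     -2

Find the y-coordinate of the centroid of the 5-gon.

Apply the shoelace (surveyor's) formula. First the cross-terms c_i = x_i·y_{i+1} − x_{i+1}·y_i:
  -52, -21, -59, -58, -66  ⇒  2A = -256, A = -128.
Then Σ (y_i + y_{i+1})·c_i = 628, so ȳ = 628 / (6·(-128)) = -157/192.

-157/192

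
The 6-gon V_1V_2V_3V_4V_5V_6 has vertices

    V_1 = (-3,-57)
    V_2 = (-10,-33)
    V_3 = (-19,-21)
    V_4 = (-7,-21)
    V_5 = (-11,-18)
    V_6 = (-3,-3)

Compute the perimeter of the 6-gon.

|V_1V_2| = √((-7)² + (24)²) = √625 = 25
|V_2V_3| = √((-9)² + (12)²) = √225 = 15
|V_3V_4| = √((12)² + (0)²) = √144 = 12
|V_4V_5| = √((-4)² + (3)²) = √25 = 5
|V_5V_6| = √((8)² + (15)²) = √289 = 17
|V_6V_1| = √((0)² + (-54)²) = √2916 = 54
Perimeter = 25 + 15 + 12 + 5 + 17 + 54 = 128.

128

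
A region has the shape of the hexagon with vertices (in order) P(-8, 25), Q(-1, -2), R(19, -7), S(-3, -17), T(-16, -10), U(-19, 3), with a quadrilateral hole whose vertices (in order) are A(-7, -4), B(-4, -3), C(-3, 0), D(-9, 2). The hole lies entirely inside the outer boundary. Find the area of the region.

Outer boundary:
Apply the shoelace formula: 2A = Σ (x_i·y_{i+1} − x_{i+1}·y_i), indices taken mod 6.
Σ = (41) + (45) + (-344) + (-242) + (-238) + (-451) = -1189
Area = |Σ|/2 = 594.5.
Hole:
Apply the shoelace (surveyor's) formula: 2A = Σ (x_i·y_{i+1} − x_{i+1}·y_i), indices taken mod 4.
Cross-terms: 5, -9, -6, 50  ⇒  Σ = 40
Area = |Σ|/2 = 20.
Net area = 594.5 − 20 = 574.5.

574.5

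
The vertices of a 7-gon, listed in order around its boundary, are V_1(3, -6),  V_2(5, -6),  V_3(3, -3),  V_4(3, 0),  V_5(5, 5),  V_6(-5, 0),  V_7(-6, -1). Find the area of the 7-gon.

Apply the shoelace formula: 2A = Σ (x_i·y_{i+1} − x_{i+1}·y_i), indices taken mod 7.
V_1→V_2: (3)(-6) − (5)(-6) = 12
V_2→V_3: (5)(-3) − (3)(-6) = 3
V_3→V_4: (3)(0) − (3)(-3) = 9
V_4→V_5: (3)(5) − (5)(0) = 15
V_5→V_6: (5)(0) − (-5)(5) = 25
V_6→V_7: (-5)(-1) − (-6)(0) = 5
V_7→V_1: (-6)(-6) − (3)(-1) = 39
Σ = 108
Area = |Σ|/2 = 54.

54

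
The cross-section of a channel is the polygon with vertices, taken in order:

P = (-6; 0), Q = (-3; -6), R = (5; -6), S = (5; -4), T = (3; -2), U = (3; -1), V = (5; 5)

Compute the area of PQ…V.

74.5

Cross-terms: 36, 48, 10, 2, 3, 20, 30  ⇒  Σ = 149
Area = |Σ|/2 = 74.5.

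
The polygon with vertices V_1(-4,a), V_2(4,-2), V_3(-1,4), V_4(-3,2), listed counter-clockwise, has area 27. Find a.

-2

The doubled signed area Σ (x_i y_{i+1} − x_{i+1} y_i) is linear in a.
With a=0 it equals 40; the coefficient of a is -7 (from the two edges through V_1).
So -7·a + 40 = 2·27 = 54 ⇒ a = -2.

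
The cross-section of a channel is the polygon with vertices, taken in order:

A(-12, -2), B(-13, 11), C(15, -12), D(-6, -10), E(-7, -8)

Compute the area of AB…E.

Apply the shoelace formula: 2A = Σ (x_i·y_{i+1} − x_{i+1}·y_i), indices taken mod 5.
Cross-terms: -158, -9, -222, -22, -82  ⇒  Σ = -493
Area = |Σ|/2 = 246.5.

246.5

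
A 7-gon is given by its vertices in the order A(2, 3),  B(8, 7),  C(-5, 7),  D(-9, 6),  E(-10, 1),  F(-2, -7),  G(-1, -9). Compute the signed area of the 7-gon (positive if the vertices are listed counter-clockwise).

131.5

Apply the shoelace (surveyor's) formula: 2A = Σ (x_i·y_{i+1} − x_{i+1}·y_i), indices taken mod 7.
Σ = (-10) + (91) + (33) + (51) + (72) + (11) + (15) = 263
Signed area = Σ/2 = 131.5 (positive ⇒ counter-clockwise traversal).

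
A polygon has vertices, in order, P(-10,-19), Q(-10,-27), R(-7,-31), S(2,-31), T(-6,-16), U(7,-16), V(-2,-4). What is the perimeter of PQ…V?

84

|PQ| = √((0)² + (-8)²) = √64 = 8
|QR| = √((3)² + (-4)²) = √25 = 5
|RS| = √((9)² + (0)²) = √81 = 9
|ST| = √((-8)² + (15)²) = √289 = 17
|TU| = √((13)² + (0)²) = √169 = 13
|UV| = √((-9)² + (12)²) = √225 = 15
|VP| = √((-8)² + (-15)²) = √289 = 17
Perimeter = 8 + 5 + 9 + 17 + 13 + 15 + 17 = 84.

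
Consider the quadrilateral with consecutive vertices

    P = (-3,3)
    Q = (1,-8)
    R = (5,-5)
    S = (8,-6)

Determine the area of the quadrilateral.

36

Apply the shoelace (surveyor's) formula: 2A = Σ (x_i·y_{i+1} − x_{i+1}·y_i), indices taken mod 4.
Cross-terms: 21, 35, 10, 6  ⇒  Σ = 72
Area = |Σ|/2 = 36.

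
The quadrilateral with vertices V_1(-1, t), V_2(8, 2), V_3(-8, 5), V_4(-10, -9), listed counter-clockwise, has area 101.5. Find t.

The doubled signed area Σ (x_i y_{i+1} − x_{i+1} y_i) is linear in t.
With t=0 it equals 167; the coefficient of t is -18 (from the two edges through V_1).
So -18·t + 167 = 2·101.5 = 203 ⇒ t = -2.

-2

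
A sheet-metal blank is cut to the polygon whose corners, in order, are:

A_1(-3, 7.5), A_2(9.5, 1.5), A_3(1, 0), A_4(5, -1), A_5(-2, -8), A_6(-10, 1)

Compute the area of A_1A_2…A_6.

137.125

Cross-terms: -75.75, -1.5, -1, -42, -82, -72  ⇒  Σ = -274.25
Area = |Σ|/2 = 137.125.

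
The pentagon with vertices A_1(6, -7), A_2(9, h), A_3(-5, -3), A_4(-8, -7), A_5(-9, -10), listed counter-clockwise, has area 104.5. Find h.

Write out the shoelace sum; only the two edges meeting at A_2 involve h:
2·Area = [(6·h − 9·(-7)) + (9·(-3) − (-5)·h)] + 151
       = 11·h + 187 = 209
⇒ h = 2.

2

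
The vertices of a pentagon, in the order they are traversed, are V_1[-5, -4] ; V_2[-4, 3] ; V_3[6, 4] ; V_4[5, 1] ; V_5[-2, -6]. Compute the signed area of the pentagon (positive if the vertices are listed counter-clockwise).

-64.5

Apply the shoelace (surveyor's) formula: 2A = Σ (x_i·y_{i+1} − x_{i+1}·y_i), indices taken mod 5.
Σ = (-31) + (-34) + (-14) + (-28) + (-22) = -129
Signed area = Σ/2 = -64.5 (negative ⇒ clockwise traversal).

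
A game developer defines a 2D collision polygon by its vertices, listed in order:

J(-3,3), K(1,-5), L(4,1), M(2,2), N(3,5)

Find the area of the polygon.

33.5

Apply the surveyor's formula: 2A = Σ (x_i·y_{i+1} − x_{i+1}·y_i), indices taken mod 5.
Cross-terms: 12, 21, 6, 4, 24  ⇒  Σ = 67
Area = |Σ|/2 = 33.5.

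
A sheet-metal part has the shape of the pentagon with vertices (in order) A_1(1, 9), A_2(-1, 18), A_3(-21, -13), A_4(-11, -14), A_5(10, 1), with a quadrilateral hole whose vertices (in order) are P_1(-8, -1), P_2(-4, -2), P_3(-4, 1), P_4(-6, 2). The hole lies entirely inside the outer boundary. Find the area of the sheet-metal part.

Outer boundary:
A_1→A_2: (1)(18) − (-1)(9) = 27
A_2→A_3: (-1)(-13) − (-21)(18) = 391
A_3→A_4: (-21)(-14) − (-11)(-13) = 151
A_4→A_5: (-11)(1) − (10)(-14) = 129
A_5→A_1: (10)(9) − (1)(1) = 89
Σ = 787
Area = |Σ|/2 = 393.5.
Hole:
Σ = (12) + (-12) + (-2) + (22) = 20
Area = |Σ|/2 = 10.
Net area = 393.5 − 10 = 383.5.

383.5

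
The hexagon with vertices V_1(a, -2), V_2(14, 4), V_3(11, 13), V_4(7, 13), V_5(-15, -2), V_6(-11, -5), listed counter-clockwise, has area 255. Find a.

4

Write out the shoelace sum; only the two edges meeting at V_1 involve a:
2·Area = [((-11)·(-2) − a·(-5)) + (a·4 − 14·(-2))] + 424
       = 9·a + 474 = 510
⇒ a = 4.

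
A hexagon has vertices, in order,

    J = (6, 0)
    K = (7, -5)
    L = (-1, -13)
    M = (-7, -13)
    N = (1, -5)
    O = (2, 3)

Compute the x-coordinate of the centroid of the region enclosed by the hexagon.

Apply the shoelace (surveyor's) formula. First the cross-terms c_i = x_i·y_{i+1} − x_{i+1}·y_i:
  -30, -96, -78, 48, 13, -18  ⇒  2A = -161, A = -80.5.
Then Σ (x_i + x_{i+1})·c_i = -735, so x̄ = -735 / (6·(-80.5)) = 35/23.

35/23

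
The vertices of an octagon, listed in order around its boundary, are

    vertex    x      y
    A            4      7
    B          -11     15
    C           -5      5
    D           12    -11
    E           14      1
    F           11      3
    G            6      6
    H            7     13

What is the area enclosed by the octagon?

Apply the shoelace (surveyor's) formula: 2A = Σ (x_i·y_{i+1} − x_{i+1}·y_i), indices taken mod 8.
Σ = (137) + (20) + (-5) + (166) + (31) + (48) + (36) + (-3) = 430
Area = |Σ|/2 = 215.

215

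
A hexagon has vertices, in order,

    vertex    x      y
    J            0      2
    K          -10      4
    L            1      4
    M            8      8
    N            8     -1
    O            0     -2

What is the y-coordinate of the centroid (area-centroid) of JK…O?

Apply Gauss's area formula. First the cross-terms c_i = x_i·y_{i+1} − x_{i+1}·y_i:
  20, -44, -24, -72, -16, 0  ⇒  2A = -136, A = -68.
Then Σ (y_i + y_{i+1})·c_i = -976, so ȳ = -976 / (6·(-68)) = 122/51.

122/51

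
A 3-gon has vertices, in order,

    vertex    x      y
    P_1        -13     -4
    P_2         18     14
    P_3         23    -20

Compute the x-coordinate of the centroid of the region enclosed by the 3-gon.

28/3

Apply Gauss's area formula. First the cross-terms c_i = x_i·y_{i+1} − x_{i+1}·y_i:
  -110, -682, -352  ⇒  2A = -1144, A = -572.
Then Σ (x_i + x_{i+1})·c_i = -32032, so x̄ = -32032 / (6·(-572)) = 28/3.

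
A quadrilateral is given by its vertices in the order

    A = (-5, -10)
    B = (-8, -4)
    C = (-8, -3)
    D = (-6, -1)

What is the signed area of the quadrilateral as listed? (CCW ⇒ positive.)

-11.5

Apply Gauss's area formula: 2A = Σ (x_i·y_{i+1} − x_{i+1}·y_i), indices taken mod 4.
Σ = (-60) + (-8) + (-10) + (55) = -23
Signed area = Σ/2 = -11.5 (negative ⇒ clockwise traversal).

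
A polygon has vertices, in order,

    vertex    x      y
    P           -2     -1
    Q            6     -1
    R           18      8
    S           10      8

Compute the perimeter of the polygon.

46

|PQ| = √((8)² + (0)²) = √64 = 8
|QR| = √((12)² + (9)²) = √225 = 15
|RS| = √((-8)² + (0)²) = √64 = 8
|SP| = √((-12)² + (-9)²) = √225 = 15
Perimeter = 8 + 15 + 8 + 15 = 46.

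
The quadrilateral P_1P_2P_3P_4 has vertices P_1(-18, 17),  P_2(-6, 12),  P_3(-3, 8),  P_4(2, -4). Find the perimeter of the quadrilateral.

|P_1P_2| = √((12)² + (-5)²) = √169 = 13
|P_2P_3| = √((3)² + (-4)²) = √25 = 5
|P_3P_4| = √((5)² + (-12)²) = √169 = 13
|P_4P_1| = √((-20)² + (21)²) = √841 = 29
Perimeter = 13 + 5 + 13 + 29 = 60.

60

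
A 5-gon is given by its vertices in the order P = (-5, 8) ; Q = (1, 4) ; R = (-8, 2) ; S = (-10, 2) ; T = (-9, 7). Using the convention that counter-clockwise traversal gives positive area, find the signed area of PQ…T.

Apply Gauss's area formula: 2A = Σ (x_i·y_{i+1} − x_{i+1}·y_i), indices taken mod 5.
Σ = (-28) + (34) + (4) + (-52) + (-37) = -79
Signed area = Σ/2 = -39.5 (negative ⇒ clockwise traversal).

-39.5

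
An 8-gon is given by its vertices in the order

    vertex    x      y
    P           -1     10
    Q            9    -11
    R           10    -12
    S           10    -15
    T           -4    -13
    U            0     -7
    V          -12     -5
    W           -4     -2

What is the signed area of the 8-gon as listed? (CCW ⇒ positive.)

Σ = (-79) + (2) + (-30) + (-190) + (28) + (-84) + (4) + (-42) = -391
Signed area = Σ/2 = -195.5 (negative ⇒ clockwise traversal).

-195.5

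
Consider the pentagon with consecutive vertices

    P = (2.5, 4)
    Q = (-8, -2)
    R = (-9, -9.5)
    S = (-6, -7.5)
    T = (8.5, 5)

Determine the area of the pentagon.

75.375

Apply the shoelace (surveyor's) formula: 2A = Σ (x_i·y_{i+1} − x_{i+1}·y_i), indices taken mod 5.
Σ = (27) + (58) + (10.5) + (33.75) + (21.5) = 150.75
Area = |Σ|/2 = 75.375.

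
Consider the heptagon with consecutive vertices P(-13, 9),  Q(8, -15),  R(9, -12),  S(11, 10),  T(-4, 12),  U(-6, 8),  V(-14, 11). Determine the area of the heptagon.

329.5

Apply Gauss's area formula: 2A = Σ (x_i·y_{i+1} − x_{i+1}·y_i), indices taken mod 7.
Σ = (123) + (39) + (222) + (172) + (40) + (46) + (17) = 659
Area = |Σ|/2 = 329.5.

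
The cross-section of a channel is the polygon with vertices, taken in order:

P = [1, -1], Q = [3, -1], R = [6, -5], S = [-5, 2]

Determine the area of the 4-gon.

8.5

Apply the shoelace (surveyor's) formula: 2A = Σ (x_i·y_{i+1} − x_{i+1}·y_i), indices taken mod 4.
Σ = (2) + (-9) + (-13) + (3) = -17
Area = |Σ|/2 = 8.5.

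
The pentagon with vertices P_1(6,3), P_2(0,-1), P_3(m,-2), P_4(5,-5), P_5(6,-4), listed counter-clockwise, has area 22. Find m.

Write out the shoelace sum; only the two edges meeting at P_3 involve m:
2·Area = [(0·(-2) − m·(-1)) + (m·(-5) − 5·(-2))] + 46
       = -4·m + 56 = 44
⇒ m = 3.

3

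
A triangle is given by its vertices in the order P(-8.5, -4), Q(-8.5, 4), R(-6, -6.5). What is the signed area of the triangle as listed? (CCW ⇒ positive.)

Cross-terms: -68, 79.25, -31.25  ⇒  Σ = -20
Signed area = Σ/2 = -10 (negative ⇒ clockwise traversal).

-10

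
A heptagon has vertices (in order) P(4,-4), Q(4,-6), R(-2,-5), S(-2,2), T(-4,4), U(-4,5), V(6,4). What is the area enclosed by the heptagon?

72

Apply the shoelace (surveyor's) formula: 2A = Σ (x_i·y_{i+1} − x_{i+1}·y_i), indices taken mod 7.
Σ = (-8) + (-32) + (-14) + (0) + (-4) + (-46) + (-40) = -144
Area = |Σ|/2 = 72.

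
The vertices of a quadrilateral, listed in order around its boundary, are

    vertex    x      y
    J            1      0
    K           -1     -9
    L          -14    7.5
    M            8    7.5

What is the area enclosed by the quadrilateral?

Σ = (-9) + (-133.5) + (-165) + (-7.5) = -315
Area = |Σ|/2 = 157.5.

157.5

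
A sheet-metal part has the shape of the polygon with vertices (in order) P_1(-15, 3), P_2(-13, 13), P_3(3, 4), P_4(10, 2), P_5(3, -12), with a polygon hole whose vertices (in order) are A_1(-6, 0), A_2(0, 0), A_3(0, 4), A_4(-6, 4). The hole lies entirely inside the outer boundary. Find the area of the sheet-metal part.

Outer boundary:
P_1→P_2: (-15)(13) − (-13)(3) = -156
P_2→P_3: (-13)(4) − (3)(13) = -91
P_3→P_4: (3)(2) − (10)(4) = -34
P_4→P_5: (10)(-12) − (3)(2) = -126
P_5→P_1: (3)(3) − (-15)(-12) = -171
Σ = -578
Area = |Σ|/2 = 289.
Hole:
Apply the shoelace formula: 2A = Σ (x_i·y_{i+1} − x_{i+1}·y_i), indices taken mod 4.
Cross-terms: 0, 0, 24, 24  ⇒  Σ = 48
Area = |Σ|/2 = 24.
Net area = 289 − 24 = 265.

265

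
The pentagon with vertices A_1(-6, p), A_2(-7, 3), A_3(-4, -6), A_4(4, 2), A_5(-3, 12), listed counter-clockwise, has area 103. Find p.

Write out the shoelace sum; only the two edges meeting at A_1 involve p:
2·Area = [((-3)·p − (-6)·12) + ((-6)·3 − (-7)·p)] + 124
       = 4·p + 178 = 206
⇒ p = 7.

7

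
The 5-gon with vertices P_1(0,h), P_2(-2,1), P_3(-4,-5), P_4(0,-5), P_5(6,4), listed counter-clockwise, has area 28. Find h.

Write out the shoelace sum; only the two edges meeting at P_1 involve h:
2·Area = [(6·h − 0·4) + (0·1 − (-2)·h)] + 64
       = 8·h + 64 = 56
⇒ h = -1.

-1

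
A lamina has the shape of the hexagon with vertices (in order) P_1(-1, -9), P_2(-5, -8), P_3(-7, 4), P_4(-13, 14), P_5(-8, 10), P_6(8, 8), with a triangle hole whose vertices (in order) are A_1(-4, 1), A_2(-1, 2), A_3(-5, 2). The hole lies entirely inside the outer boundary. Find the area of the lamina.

190.5

Outer boundary:
Σ = (-37) + (-76) + (-46) + (-18) + (-144) + (-64) = -385
Area = |Σ|/2 = 192.5.
Hole:
Σ = (-7) + (8) + (3) = 4
Area = |Σ|/2 = 2.
Net area = 192.5 − 2 = 190.5.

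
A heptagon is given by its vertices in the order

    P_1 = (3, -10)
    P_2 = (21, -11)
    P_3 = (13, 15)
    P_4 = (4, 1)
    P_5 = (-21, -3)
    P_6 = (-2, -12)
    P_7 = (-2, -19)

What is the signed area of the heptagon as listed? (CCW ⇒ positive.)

467

P_1→P_2: (3)(-11) − (21)(-10) = 177
P_2→P_3: (21)(15) − (13)(-11) = 458
P_3→P_4: (13)(1) − (4)(15) = -47
P_4→P_5: (4)(-3) − (-21)(1) = 9
P_5→P_6: (-21)(-12) − (-2)(-3) = 246
P_6→P_7: (-2)(-19) − (-2)(-12) = 14
P_7→P_1: (-2)(-10) − (3)(-19) = 77
Σ = 934
Signed area = Σ/2 = 467 (positive ⇒ counter-clockwise traversal).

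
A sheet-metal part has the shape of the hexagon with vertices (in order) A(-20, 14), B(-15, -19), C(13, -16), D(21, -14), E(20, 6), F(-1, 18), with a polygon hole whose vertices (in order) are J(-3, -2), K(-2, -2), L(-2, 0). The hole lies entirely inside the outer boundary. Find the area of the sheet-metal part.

Outer boundary:
Σ = (590) + (487) + (154) + (406) + (366) + (346) = 2349
Area = |Σ|/2 = 1174.5.
Hole:
Apply Gauss's area formula: 2A = Σ (x_i·y_{i+1} − x_{i+1}·y_i), indices taken mod 3.
Cross-terms: 2, -4, 4  ⇒  Σ = 2
Area = |Σ|/2 = 1.
Net area = 1174.5 − 1 = 1173.5.

1173.5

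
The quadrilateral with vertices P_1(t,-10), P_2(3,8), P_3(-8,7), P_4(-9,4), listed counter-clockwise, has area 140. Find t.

The doubled signed area Σ (x_i y_{i+1} − x_{i+1} y_i) is linear in t.
With t=0 it equals 236; the coefficient of t is 4 (from the two edges through P_1).
So 4·t + 236 = 2·140 = 280 ⇒ t = 11.

11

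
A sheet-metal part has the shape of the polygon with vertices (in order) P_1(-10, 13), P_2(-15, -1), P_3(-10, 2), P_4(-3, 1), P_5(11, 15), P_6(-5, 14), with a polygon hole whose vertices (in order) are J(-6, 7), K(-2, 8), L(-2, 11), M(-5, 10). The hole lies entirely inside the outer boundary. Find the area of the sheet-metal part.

Outer boundary:
Σ = (205) + (-40) + (-4) + (-56) + (229) + (75) = 409
Area = |Σ|/2 = 204.5.
Hole:
J→K: (-6)(8) − (-2)(7) = -34
K→L: (-2)(11) − (-2)(8) = -6
L→M: (-2)(10) − (-5)(11) = 35
M→J: (-5)(7) − (-6)(10) = 25
Σ = 20
Area = |Σ|/2 = 10.
Net area = 204.5 − 10 = 194.5.

194.5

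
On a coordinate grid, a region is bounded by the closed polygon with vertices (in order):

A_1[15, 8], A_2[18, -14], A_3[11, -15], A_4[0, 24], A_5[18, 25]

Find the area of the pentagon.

434.5

Σ = (-354) + (-116) + (264) + (-432) + (-231) = -869
Area = |Σ|/2 = 434.5.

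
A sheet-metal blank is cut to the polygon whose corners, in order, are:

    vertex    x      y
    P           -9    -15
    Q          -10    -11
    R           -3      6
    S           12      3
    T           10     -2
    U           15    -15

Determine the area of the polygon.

379.5

Apply the shoelace formula: 2A = Σ (x_i·y_{i+1} − x_{i+1}·y_i), indices taken mod 6.
Σ = (-51) + (-93) + (-81) + (-54) + (-120) + (-360) = -759
Area = |Σ|/2 = 379.5.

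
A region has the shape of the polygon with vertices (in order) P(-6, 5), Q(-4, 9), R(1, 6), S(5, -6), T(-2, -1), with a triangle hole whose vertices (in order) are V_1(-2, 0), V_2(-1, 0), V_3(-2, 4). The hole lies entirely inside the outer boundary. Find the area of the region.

Outer boundary:
Σ = (-34) + (-33) + (-36) + (-17) + (-16) = -136
Area = |Σ|/2 = 68.
Hole:
Apply Gauss's area formula: 2A = Σ (x_i·y_{i+1} − x_{i+1}·y_i), indices taken mod 3.
Σ = (0) + (-4) + (8) = 4
Area = |Σ|/2 = 2.
Net area = 68 − 2 = 66.

66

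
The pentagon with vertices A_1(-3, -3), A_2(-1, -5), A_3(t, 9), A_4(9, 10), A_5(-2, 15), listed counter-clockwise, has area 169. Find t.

14

Write out the shoelace sum; only the two edges meeting at A_3 involve t:
2·Area = [((-1)·9 − t·(-5)) + (t·10 − 9·9)] + 218
       = 15·t + 128 = 338
⇒ t = 14.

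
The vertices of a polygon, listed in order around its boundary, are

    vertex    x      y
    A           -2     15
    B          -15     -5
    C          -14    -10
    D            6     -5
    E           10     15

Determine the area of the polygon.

Apply the shoelace formula: 2A = Σ (x_i·y_{i+1} − x_{i+1}·y_i), indices taken mod 5.
Cross-terms: 235, 80, 130, 140, 180  ⇒  Σ = 765
Area = |Σ|/2 = 382.5.

382.5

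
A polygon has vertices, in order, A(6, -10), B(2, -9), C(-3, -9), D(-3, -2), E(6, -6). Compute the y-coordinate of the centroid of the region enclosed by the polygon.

Apply the shoelace (surveyor's) formula. First the cross-terms c_i = x_i·y_{i+1} − x_{i+1}·y_i:
  -34, -45, -21, 30, -24  ⇒  2A = -94, A = -47.
Then Σ (y_i + y_{i+1})·c_i = 1831, so ȳ = 1831 / (6·(-47)) = -1831/282.

-1831/282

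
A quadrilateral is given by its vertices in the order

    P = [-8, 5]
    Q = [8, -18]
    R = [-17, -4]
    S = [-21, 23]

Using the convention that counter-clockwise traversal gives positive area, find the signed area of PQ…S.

-315

Σ = (104) + (-338) + (-475) + (79) = -630
Signed area = Σ/2 = -315 (negative ⇒ clockwise traversal).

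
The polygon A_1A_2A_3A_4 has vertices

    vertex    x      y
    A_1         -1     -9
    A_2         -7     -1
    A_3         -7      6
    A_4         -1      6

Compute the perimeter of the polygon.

|A_1A_2| = √((-6)² + (8)²) = √100 = 10
|A_2A_3| = √((0)² + (7)²) = √49 = 7
|A_3A_4| = √((6)² + (0)²) = √36 = 6
|A_4A_1| = √((0)² + (-15)²) = √225 = 15
Perimeter = 10 + 7 + 6 + 15 = 38.

38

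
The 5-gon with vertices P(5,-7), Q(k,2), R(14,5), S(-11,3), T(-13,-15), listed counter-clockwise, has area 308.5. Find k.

14

Write out the shoelace sum; only the two edges meeting at Q involve k:
2·Area = [(5·2 − k·(-7)) + (k·5 − 14·2)] + 467
       = 12·k + 449 = 617
⇒ k = 14.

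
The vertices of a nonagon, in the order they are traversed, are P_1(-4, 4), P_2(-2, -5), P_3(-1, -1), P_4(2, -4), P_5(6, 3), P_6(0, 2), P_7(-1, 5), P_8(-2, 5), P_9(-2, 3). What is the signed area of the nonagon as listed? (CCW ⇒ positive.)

Apply the surveyor's formula: 2A = Σ (x_i·y_{i+1} − x_{i+1}·y_i), indices taken mod 9.
Σ = (28) + (-3) + (6) + (30) + (12) + (2) + (5) + (4) + (4) = 88
Signed area = Σ/2 = 44 (positive ⇒ counter-clockwise traversal).

44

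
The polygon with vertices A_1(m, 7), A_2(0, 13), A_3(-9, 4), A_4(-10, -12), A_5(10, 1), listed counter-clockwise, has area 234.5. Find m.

The doubled signed area Σ (x_i y_{i+1} − x_{i+1} y_i) is linear in m.
With m=0 it equals 445; the coefficient of m is 12 (from the two edges through A_1).
So 12·m + 445 = 2·234.5 = 469 ⇒ m = 2.

2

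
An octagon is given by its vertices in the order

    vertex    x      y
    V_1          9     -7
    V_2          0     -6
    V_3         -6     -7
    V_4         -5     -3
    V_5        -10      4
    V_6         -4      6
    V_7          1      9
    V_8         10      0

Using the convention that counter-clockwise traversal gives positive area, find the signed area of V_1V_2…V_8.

Apply the surveyor's formula: 2A = Σ (x_i·y_{i+1} − x_{i+1}·y_i), indices taken mod 8.
Σ = (-54) + (-36) + (-17) + (-50) + (-44) + (-42) + (-90) + (-70) = -403
Signed area = Σ/2 = -201.5 (negative ⇒ clockwise traversal).

-201.5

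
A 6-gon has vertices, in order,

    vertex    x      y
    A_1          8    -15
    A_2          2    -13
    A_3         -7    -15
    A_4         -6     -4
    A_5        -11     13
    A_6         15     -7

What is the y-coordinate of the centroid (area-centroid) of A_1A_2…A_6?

-475/111

Apply the shoelace formula. First the cross-terms c_i = x_i·y_{i+1} − x_{i+1}·y_i:
  -74, -121, -62, -122, -118, -169  ⇒  2A = -666, A = -333.
Then Σ (y_i + y_{i+1})·c_i = 8550, so ȳ = 8550 / (6·(-333)) = -475/111.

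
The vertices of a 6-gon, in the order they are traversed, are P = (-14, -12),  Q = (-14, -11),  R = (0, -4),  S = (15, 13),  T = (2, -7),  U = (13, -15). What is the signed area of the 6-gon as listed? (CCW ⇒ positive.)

Apply Gauss's area formula: 2A = Σ (x_i·y_{i+1} − x_{i+1}·y_i), indices taken mod 6.
Σ = (-14) + (56) + (60) + (-131) + (61) + (-366) = -334
Signed area = Σ/2 = -167 (negative ⇒ clockwise traversal).

-167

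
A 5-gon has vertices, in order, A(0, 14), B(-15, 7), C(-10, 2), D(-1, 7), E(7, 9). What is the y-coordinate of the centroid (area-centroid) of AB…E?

914/111

Apply the surveyor's formula. First the cross-terms c_i = x_i·y_{i+1} − x_{i+1}·y_i:
  210, 40, -68, -58, 98  ⇒  2A = 222, A = 111.
Then Σ (y_i + y_{i+1})·c_i = 5484, so ȳ = 5484 / (6·111) = 914/111.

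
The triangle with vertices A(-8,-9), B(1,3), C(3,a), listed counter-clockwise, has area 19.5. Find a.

The doubled signed area Σ (x_i y_{i+1} − x_{i+1} y_i) is linear in a.
With a=0 it equals -51; the coefficient of a is 9 (from the two edges through C).
So 9·a + -51 = 2·19.5 = 39 ⇒ a = 10.

10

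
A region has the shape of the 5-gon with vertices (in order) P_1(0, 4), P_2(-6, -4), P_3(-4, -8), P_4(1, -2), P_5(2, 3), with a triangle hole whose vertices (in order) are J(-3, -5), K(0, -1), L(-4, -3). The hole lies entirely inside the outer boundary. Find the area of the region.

Outer boundary:
Apply the surveyor's formula: 2A = Σ (x_i·y_{i+1} − x_{i+1}·y_i), indices taken mod 5.
Cross-terms: 24, 32, 16, 7, 8  ⇒  Σ = 87
Area = |Σ|/2 = 43.5.
Hole:
Apply the shoelace (surveyor's) formula: 2A = Σ (x_i·y_{i+1} − x_{i+1}·y_i), indices taken mod 3.
Cross-terms: 3, -4, 11  ⇒  Σ = 10
Area = |Σ|/2 = 5.
Net area = 43.5 − 5 = 38.5.

38.5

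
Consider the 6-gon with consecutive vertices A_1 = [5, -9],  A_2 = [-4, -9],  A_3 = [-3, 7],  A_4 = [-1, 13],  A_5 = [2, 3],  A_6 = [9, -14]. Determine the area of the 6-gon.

131.5

Apply the shoelace (surveyor's) formula: 2A = Σ (x_i·y_{i+1} − x_{i+1}·y_i), indices taken mod 6.
A_1→A_2: (5)(-9) − (-4)(-9) = -81
A_2→A_3: (-4)(7) − (-3)(-9) = -55
A_3→A_4: (-3)(13) − (-1)(7) = -32
A_4→A_5: (-1)(3) − (2)(13) = -29
A_5→A_6: (2)(-14) − (9)(3) = -55
A_6→A_1: (9)(-9) − (5)(-14) = -11
Σ = -263
Area = |Σ|/2 = 131.5.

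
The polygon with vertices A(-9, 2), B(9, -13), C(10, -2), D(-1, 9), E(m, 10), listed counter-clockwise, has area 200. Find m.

Write out the shoelace sum; only the two edges meeting at E involve m:
2·Area = [((-1)·10 − m·9) + (m·2 − (-9)·10)] + 299
       = -7·m + 379 = 400
⇒ m = -3.

-3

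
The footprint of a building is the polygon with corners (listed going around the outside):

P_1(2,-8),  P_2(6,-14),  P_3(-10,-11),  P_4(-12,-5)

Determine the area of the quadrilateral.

81

Σ = (20) + (-206) + (-82) + (106) = -162
Area = |Σ|/2 = 81.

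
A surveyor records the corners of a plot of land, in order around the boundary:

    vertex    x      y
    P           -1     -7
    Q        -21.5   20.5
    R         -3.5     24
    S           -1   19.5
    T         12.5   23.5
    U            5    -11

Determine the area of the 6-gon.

613.875

Apply the shoelace (surveyor's) formula: 2A = Σ (x_i·y_{i+1} − x_{i+1}·y_i), indices taken mod 6.
Σ = (-171) + (-444.25) + (-44.25) + (-267.25) + (-255) + (-46) = -1227.75
Area = |Σ|/2 = 613.875.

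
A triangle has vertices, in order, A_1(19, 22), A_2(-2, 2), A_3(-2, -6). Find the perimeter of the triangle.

72

|A_1A_2| = √((-21)² + (-20)²) = √841 = 29
|A_2A_3| = √((0)² + (-8)²) = √64 = 8
|A_3A_1| = √((21)² + (28)²) = √1225 = 35
Perimeter = 29 + 8 + 35 = 72.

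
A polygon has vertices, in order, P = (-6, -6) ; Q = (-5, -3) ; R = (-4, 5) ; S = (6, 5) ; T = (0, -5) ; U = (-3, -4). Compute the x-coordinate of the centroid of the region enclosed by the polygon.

-142/225

Apply Gauss's area formula. First the cross-terms c_i = x_i·y_{i+1} − x_{i+1}·y_i:
  -12, -37, -50, -30, -15, -6  ⇒  2A = -150, A = -75.
Then Σ (x_i + x_{i+1})·c_i = 284, so x̄ = 284 / (6·(-75)) = -142/225.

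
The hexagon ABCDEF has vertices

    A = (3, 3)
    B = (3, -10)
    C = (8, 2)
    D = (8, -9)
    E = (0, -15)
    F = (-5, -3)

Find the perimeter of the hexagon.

70

|AB| = √((0)² + (-13)²) = √169 = 13
|BC| = √((5)² + (12)²) = √169 = 13
|CD| = √((0)² + (-11)²) = √121 = 11
|DE| = √((-8)² + (-6)²) = √100 = 10
|EF| = √((-5)² + (12)²) = √169 = 13
|FA| = √((8)² + (6)²) = √100 = 10
Perimeter = 13 + 13 + 11 + 10 + 13 + 10 = 70.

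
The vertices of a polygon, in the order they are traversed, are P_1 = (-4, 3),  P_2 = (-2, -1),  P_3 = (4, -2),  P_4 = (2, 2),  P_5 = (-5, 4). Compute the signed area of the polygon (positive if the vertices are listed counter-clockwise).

24.5

Apply the shoelace formula: 2A = Σ (x_i·y_{i+1} − x_{i+1}·y_i), indices taken mod 5.
Σ = (10) + (8) + (12) + (18) + (1) = 49
Signed area = Σ/2 = 24.5 (positive ⇒ counter-clockwise traversal).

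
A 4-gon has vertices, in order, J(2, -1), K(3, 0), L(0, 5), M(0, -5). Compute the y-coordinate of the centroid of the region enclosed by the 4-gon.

Apply Gauss's area formula. First the cross-terms c_i = x_i·y_{i+1} − x_{i+1}·y_i:
  3, 15, 0, 10  ⇒  2A = 28, A = 14.
Then Σ (y_i + y_{i+1})·c_i = 12, so ȳ = 12 / (6·14) = 1/7.

1/7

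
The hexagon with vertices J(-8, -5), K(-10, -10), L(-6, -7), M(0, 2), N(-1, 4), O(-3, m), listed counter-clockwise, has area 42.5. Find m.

Write out the shoelace sum; only the two edges meeting at O involve m:
2·Area = [((-1)·m − (-3)·4) + ((-3)·(-5) − (-8)·m)] + 30
       = 7·m + 57 = 85
⇒ m = 4.

4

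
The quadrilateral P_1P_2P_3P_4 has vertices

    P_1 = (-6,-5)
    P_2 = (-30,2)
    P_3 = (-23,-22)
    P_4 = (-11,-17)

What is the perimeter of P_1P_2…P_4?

|P_1P_2| = √((-24)² + (7)²) = √625 = 25
|P_2P_3| = √((7)² + (-24)²) = √625 = 25
|P_3P_4| = √((12)² + (5)²) = √169 = 13
|P_4P_1| = √((5)² + (12)²) = √169 = 13
Perimeter = 25 + 25 + 13 + 13 = 76.

76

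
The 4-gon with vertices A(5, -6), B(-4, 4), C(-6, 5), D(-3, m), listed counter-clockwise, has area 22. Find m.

-1

The doubled signed area Σ (x_i y_{i+1} − x_{i+1} y_i) is linear in m.
With m=0 it equals 33; the coefficient of m is -11 (from the two edges through D).
So -11·m + 33 = 2·22 = 44 ⇒ m = -1.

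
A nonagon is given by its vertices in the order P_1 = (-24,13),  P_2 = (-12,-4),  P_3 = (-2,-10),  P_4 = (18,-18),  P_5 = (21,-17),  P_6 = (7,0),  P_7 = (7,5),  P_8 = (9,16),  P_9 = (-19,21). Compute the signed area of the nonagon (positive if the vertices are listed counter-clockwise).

811.5

P_1→P_2: (-24)(-4) − (-12)(13) = 252
P_2→P_3: (-12)(-10) − (-2)(-4) = 112
P_3→P_4: (-2)(-18) − (18)(-10) = 216
P_4→P_5: (18)(-17) − (21)(-18) = 72
P_5→P_6: (21)(0) − (7)(-17) = 119
P_6→P_7: (7)(5) − (7)(0) = 35
P_7→P_8: (7)(16) − (9)(5) = 67
P_8→P_9: (9)(21) − (-19)(16) = 493
P_9→P_1: (-19)(13) − (-24)(21) = 257
Σ = 1623
Signed area = Σ/2 = 811.5 (positive ⇒ counter-clockwise traversal).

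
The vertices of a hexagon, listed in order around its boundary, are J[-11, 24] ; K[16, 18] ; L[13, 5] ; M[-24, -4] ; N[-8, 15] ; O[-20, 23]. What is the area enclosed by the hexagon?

Apply the shoelace (surveyor's) formula: 2A = Σ (x_i·y_{i+1} − x_{i+1}·y_i), indices taken mod 6.
Σ = (-582) + (-154) + (68) + (-392) + (116) + (-227) = -1171
Area = |Σ|/2 = 585.5.

585.5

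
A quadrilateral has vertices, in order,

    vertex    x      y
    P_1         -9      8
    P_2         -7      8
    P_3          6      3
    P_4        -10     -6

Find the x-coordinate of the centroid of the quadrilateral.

-193/45

Apply the shoelace formula. First the cross-terms c_i = x_i·y_{i+1} − x_{i+1}·y_i:
  -16, -69, -6, -134  ⇒  2A = -225, A = -112.5.
Then Σ (x_i + x_{i+1})·c_i = 2895, so x̄ = 2895 / (6·(-112.5)) = -193/45.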